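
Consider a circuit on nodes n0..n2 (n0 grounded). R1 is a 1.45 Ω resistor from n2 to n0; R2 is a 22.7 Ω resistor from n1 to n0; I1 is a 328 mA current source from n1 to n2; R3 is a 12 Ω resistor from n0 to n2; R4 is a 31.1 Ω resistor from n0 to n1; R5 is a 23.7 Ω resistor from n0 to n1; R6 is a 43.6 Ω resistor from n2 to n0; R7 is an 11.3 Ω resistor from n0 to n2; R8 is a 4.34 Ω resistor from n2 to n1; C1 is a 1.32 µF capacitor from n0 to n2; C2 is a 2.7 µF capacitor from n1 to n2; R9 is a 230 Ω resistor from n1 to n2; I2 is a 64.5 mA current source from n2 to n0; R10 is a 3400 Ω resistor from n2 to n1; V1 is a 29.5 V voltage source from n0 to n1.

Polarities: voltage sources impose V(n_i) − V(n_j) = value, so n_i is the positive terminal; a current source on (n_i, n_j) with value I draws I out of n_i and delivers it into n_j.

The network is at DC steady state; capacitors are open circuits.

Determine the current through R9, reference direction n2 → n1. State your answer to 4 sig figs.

MNA unknowns: 2 node voltages V₁..V_2 plus 1 source current (V1)
R1: Y=0.6897 on G[2,0]
R2: Y=0.04405 on G[1,0]
I1: z[1]−=0.328, z[2]+=0.328
R3: Y=0.08333 on G[0,2]
R4: Y=0.03215 on G[0,1]
R5: Y=0.04219 on G[0,1]
R6: Y=0.02294 on G[2,0]
R7: Y=0.08850 on G[0,2]
R8: Y=0.2304 on G[2,1]
C1: Y=0.000 on G[0,2]
C2: Y=0.000 on G[1,2]
R9: Y=0.004348 on G[1,2]
I2: z[2]−=0.0645, z[0]+=0.0645
R10: Y=0.0002941 on G[2,1]
V1: row V0−V1=29.5, i_V1 at 0,1
solve → V1=-29.50, V2=-5.959
aux → i_V1=-8.698

0.1024 A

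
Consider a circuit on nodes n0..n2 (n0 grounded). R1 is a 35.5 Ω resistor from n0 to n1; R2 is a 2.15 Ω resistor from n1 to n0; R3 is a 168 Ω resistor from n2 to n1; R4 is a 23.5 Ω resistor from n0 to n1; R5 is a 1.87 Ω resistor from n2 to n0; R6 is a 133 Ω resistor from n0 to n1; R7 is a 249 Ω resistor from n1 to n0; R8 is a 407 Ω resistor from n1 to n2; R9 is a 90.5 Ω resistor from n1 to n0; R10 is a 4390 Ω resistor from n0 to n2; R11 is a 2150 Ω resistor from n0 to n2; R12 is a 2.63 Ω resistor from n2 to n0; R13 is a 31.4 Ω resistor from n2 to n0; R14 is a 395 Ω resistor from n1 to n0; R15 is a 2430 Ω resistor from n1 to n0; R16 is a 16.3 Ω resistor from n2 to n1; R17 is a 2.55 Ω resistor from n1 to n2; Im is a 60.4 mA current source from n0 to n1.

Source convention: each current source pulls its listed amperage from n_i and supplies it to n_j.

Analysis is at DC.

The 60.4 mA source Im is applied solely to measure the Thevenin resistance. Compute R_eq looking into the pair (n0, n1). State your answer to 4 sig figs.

MNA unknowns: 2 node voltages V₁..V_2
R1: Y=0.02817 on G[0,1]
R2: Y=0.4651 on G[1,0]
R3: Y=0.005952 on G[2,1]
R4: Y=0.04255 on G[0,1]
R5: Y=0.5348 on G[2,0]
R6: Y=0.007519 on G[0,1]
R7: Y=0.004016 on G[1,0]
R8: Y=0.002457 on G[1,2]
R9: Y=0.01105 on G[1,0]
R10: Y=0.0002278 on G[0,2]
R11: Y=0.0004651 on G[0,2]
R12: Y=0.3802 on G[2,0]
R13: Y=0.03185 on G[2,0]
R14: Y=0.002532 on G[1,0]
R15: Y=0.0004115 on G[1,0]
R16: Y=0.06135 on G[2,1]
R17: Y=0.3922 on G[1,2]
Im: z[0]−=0.0604, z[1]+=0.0604
solve → V1=0.06927, V2=0.02270

R_eq = 1.147 Ω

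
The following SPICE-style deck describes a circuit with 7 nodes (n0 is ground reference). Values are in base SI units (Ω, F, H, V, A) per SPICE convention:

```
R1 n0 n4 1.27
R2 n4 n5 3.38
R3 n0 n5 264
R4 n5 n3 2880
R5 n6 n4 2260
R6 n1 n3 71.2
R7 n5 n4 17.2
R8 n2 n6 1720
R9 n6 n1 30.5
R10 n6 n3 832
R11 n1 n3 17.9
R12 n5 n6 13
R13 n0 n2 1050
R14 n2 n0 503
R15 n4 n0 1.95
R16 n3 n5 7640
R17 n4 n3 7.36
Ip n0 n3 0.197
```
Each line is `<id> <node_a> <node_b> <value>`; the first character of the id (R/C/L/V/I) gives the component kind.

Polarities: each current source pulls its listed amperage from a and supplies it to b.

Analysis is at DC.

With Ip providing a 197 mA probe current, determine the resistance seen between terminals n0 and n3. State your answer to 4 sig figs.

MNA unknowns: 6 node voltages V₁..V_6
R1: Y=0.7874 on G[0,4]
R2: Y=0.2959 on G[4,5]
R3: Y=0.003788 on G[0,5]
R4: Y=0.0003472 on G[5,3]
R5: Y=0.0004425 on G[6,4]
R6: Y=0.01404 on G[1,3]
R7: Y=0.05814 on G[5,4]
R8: Y=0.0005814 on G[2,6]
R9: Y=0.03279 on G[6,1]
R10: Y=0.001202 on G[6,3]
R11: Y=0.05587 on G[1,3]
R12: Y=0.07692 on G[5,6]
R13: Y=0.0009524 on G[0,2]
R14: Y=0.001988 on G[2,0]
R15: Y=0.5128 on G[4,0]
R16: Y=0.0001309 on G[3,5]
R17: Y=0.1359 on G[4,3]
Ip: z[0]−=0.197, z[3]+=0.197
solve → V1=1.134, V2=0.08151, V3=1.434, V4=0.1507, V5=0.2114, V6=0.4937

R_eq = 7.277 Ω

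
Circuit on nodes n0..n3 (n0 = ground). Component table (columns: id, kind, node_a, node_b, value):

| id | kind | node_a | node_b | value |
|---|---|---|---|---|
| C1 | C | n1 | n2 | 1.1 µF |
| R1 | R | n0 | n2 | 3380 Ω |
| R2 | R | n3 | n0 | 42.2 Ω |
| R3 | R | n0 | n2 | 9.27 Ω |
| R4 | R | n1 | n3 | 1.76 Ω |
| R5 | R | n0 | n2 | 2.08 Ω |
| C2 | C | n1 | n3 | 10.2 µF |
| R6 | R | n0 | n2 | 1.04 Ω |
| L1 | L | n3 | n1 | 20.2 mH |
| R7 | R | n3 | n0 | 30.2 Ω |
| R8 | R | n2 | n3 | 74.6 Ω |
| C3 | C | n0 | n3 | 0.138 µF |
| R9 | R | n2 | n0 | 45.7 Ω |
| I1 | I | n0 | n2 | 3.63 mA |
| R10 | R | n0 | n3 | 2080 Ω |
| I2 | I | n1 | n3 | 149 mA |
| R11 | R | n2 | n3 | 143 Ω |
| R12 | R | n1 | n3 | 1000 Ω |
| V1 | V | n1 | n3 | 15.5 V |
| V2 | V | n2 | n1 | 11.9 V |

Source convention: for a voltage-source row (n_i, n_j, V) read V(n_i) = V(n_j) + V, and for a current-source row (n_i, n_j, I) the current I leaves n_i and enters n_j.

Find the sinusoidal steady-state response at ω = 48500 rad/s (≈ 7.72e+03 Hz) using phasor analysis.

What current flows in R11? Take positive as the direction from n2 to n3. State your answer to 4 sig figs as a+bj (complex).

0.1916+0.000j A

Apply KCL at each of the 3 non-ground nodes and solve the resulting linear system.
Node n1: branches {C1, R4, C2, L1, I2, R12, V1, V2} → V_1 = -10.93+0.1086j
Node n2: branches {C1, R1, R3, R5, R6, R8, R9, I1, R11, V2} → V_2 = 0.9659+0.1086j
Node n3: branches {R2, R4, C2, L1, R7, R8, C3, R10, I2, R11, R12, V1} → V_3 = -26.43+0.1086j
Source currents: i(V1)=-11.05-7.823j, i(V2)=-2.074-0.8056j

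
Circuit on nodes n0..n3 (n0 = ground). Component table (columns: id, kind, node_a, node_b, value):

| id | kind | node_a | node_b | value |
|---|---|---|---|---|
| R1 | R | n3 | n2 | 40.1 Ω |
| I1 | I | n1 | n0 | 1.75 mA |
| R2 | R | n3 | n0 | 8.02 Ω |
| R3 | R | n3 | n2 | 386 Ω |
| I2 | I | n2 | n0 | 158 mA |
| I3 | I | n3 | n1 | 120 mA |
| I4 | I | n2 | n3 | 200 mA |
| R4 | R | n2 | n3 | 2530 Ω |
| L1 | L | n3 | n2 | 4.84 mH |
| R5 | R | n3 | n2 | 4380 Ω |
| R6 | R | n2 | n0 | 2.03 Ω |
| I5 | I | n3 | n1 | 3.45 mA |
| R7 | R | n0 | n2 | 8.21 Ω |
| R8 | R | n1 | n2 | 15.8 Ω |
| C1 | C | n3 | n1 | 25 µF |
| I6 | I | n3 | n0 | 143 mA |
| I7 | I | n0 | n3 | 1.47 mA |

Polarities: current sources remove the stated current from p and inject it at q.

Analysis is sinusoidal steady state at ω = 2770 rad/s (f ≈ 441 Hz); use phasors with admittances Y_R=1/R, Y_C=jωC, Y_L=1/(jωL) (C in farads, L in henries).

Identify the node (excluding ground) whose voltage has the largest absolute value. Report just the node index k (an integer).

1

Apply KCL at each of the 3 non-ground nodes and solve the resulting linear system.
Node n1: branches {I1, I3, I5, R8, C1} → V_1 = 0.3368-0.6981j
Node n2: branches {R1, R3, I2, I4, R4, L1, R5, R6, R7, R8} → V_2 = -0.4423-0.07046j
Node n3: branches {R1, R2, R3, I3, I4, R4, L1, R5, I5, C1, I6, I7} → V_3 = -0.2368+0.3472j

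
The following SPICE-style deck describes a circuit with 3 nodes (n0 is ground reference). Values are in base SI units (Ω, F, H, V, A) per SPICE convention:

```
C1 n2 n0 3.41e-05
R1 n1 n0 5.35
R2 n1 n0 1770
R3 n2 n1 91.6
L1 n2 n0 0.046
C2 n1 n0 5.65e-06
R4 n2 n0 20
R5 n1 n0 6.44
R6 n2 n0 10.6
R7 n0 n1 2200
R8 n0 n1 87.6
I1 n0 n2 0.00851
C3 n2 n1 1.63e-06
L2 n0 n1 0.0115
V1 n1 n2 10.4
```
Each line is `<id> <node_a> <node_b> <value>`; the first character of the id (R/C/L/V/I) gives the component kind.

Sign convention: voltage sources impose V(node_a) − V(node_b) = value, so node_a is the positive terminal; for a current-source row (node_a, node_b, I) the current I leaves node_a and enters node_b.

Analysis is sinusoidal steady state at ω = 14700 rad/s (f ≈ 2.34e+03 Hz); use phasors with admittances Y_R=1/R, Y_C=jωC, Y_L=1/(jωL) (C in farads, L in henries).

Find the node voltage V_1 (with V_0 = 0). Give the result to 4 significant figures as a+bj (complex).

6.449+2.961j V

MNA unknowns: 2 node voltages V₁..V_2 plus 1 source current (V1)
C1: Y=0.000+0.5013j on G[2,0]
R1: Y=0.1869+0.000j on G[1,0]
R2: Y=0.0005650+0.000j on G[1,0]
R3: Y=0.01092+0.000j on G[2,1]
L1: Y=0.000-0.001479j on G[2,0]
C2: Y=0.000+0.08306j on G[1,0]
R4: Y=0.05000+0.000j on G[2,0]
R5: Y=0.1553+0.000j on G[1,0]
R6: Y=0.09434+0.000j on G[2,0]
R7: Y=0.0004545+0.000j on G[0,1]
R8: Y=0.01142+0.000j on G[0,1]
I1: z[0]−=0.00851, z[2]+=0.00851
C3: Y=0.000+0.02396j on G[2,1]
L2: Y=0.000-0.005915j on G[0,1]
V1: row V1−V2=10.4, i_V1 at 1,2
solve → V1=6.449+2.961j, V2=-3.951+2.961j
aux → i_V1=-2.172-1.797j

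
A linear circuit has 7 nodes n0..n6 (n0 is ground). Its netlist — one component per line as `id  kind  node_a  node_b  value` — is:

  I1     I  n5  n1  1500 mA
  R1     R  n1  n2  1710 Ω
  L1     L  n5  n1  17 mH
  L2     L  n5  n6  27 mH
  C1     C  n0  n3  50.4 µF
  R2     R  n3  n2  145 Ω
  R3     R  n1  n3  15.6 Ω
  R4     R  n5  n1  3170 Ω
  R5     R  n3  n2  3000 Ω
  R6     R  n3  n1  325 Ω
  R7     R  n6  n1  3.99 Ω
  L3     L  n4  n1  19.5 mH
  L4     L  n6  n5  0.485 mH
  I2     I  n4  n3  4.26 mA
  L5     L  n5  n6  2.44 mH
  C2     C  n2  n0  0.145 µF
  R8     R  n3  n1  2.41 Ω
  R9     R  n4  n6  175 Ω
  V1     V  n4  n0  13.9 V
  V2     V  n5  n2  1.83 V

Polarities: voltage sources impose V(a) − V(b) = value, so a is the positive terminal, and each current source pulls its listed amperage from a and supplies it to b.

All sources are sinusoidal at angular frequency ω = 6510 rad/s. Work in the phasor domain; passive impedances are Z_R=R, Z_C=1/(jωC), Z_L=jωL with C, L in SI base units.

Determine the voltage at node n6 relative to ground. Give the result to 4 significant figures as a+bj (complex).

-5.193-0.5192j V

MNA unknowns: 6 node voltages V₁..V_6 plus 2 source currents (V1, V2)
I1: z[5]−=1.5, z[1]+=1.5
R1: Y=0.0005848+0.000j on G[1,2]
L1: Y=0.000-0.009036j on G[5,1]
L2: Y=0.000-0.005689j on G[5,6]
C1: Y=0.000+0.3281j on G[0,3]
R2: Y=0.006897+0.000j on G[3,2]
R3: Y=0.06410+0.000j on G[1,3]
R4: Y=0.0003155+0.000j on G[5,1]
R5: Y=0.0003333+0.000j on G[3,2]
R6: Y=0.003077+0.000j on G[3,1]
R7: Y=0.2506+0.000j on G[6,1]
L3: Y=0.000-0.007877j on G[4,1]
L4: Y=0.000-0.3167j on G[6,5]
I2: z[4]−=0.00426, z[3]+=0.00426
L5: Y=0.000-0.06295j on G[5,6]
C2: Y=0.000+0.0009439j on G[2,0]
R8: Y=0.4149+0.000j on G[3,1]
R9: Y=0.005714+0.000j on G[4,6]
V1: row V4−V0=13.9, i_V1 at 4,0
V2: row V5−V2=1.83, i_V2 at 5,2
solve → V1=0.02258-0.4945j, V2=-7.000-4.195j, V3=-0.3040-0.3453j, V4=13.90+0.000j, V5=-5.170-4.195j, V6=-5.193-0.5192j
aux → i_V1=-0.1173+0.1064j, i_V2=-0.04856-0.03660j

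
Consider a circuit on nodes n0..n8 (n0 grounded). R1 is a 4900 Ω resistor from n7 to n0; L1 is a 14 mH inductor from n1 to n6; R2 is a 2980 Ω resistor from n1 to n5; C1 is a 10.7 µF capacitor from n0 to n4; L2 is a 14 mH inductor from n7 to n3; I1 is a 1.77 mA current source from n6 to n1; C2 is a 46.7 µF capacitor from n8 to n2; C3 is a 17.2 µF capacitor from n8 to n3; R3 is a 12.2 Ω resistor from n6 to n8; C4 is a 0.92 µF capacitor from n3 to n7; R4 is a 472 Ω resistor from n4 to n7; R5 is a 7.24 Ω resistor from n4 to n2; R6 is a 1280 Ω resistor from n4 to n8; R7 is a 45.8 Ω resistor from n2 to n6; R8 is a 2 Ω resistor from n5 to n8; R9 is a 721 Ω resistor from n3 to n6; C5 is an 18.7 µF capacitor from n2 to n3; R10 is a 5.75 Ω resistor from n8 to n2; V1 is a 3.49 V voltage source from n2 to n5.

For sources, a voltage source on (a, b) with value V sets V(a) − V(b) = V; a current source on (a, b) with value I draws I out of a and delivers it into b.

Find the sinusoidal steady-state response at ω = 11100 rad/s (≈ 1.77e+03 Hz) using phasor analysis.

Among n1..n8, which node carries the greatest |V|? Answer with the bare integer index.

Element admittances at ω=11100 rad/s:
  Y(R1) = 0.0002041+0.000j S between n7,n0
  Y(L1) = 0.000-0.006435j S between n1,n6
  Y(R2) = 0.0003356+0.000j S between n1,n5
  Y(C1) = 0.000+0.1188j S between n0,n4
  Y(L2) = 0.000-0.006435j S between n7,n3
  I1: injects 0.00177 A into n1 (from n6)
  Y(C2) = 0.000+0.5184j S between n8,n2
  Y(C3) = 0.000+0.1909j S between n8,n3
  Y(R3) = 0.08197+0.000j S between n6,n8
  Y(C4) = 0.000+0.01021j S between n3,n7
  Y(R4) = 0.002119+0.000j S between n4,n7
  Y(R5) = 0.1381+0.000j S between n4,n2
  Y(R6) = 0.0007813+0.000j S between n4,n8
  Y(R7) = 0.02183+0.000j S between n2,n6
  Y(R8) = 0.5000+0.000j S between n5,n8
  Y(R9) = 0.001387+0.000j S between n3,n6
  Y(C5) = 0.000+0.2076j S between n2,n3
  Y(R10) = 0.1739+0.000j S between n8,n2
  V1: constraint V(n2)−V(n5) = 3.49
Assemble and solve the 9×9 MNA system:
  V(n1)=-1.031+1.117j  V(n2)=0.01995-0.01058j  V(n3)=-0.6519+0.5866j  V(n4)=-0.0002312-0.001263j  V(n5)=-3.470-0.01058j  V(n6)=-1.090+0.9694j  V(n7)=-0.7353+0.1345j  V(n8)=-1.383+1.242j
  i(V1)=-1.044-0.6265j

5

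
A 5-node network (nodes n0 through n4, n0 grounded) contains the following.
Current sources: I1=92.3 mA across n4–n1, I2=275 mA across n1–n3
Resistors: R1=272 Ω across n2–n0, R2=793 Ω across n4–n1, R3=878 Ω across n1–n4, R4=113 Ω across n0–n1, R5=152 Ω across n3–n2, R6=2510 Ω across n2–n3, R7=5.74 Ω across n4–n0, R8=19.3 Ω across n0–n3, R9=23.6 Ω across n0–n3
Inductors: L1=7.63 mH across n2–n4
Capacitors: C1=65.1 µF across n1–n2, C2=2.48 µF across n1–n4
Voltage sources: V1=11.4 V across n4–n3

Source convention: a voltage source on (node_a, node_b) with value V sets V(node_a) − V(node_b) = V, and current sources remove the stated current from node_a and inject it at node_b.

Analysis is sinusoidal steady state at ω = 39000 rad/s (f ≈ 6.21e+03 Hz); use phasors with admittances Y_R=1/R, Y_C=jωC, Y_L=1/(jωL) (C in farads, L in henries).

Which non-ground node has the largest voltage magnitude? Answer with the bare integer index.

Apply KCL at each of the 4 non-ground nodes and solve the resulting linear system.
Node n1: branches {I1, R2, R3, I2, R4, C1, C2} → V_1 = 3.128+3.014j
Node n2: branches {R1, L1, C1, R5, R6} → V_2 = 3.114+3.052j
Node n3: branches {I2, R5, R6, R8, R9, V1} → V_3 = -7.545-0.1412j
Node n4: branches {I1, R2, R3, L1, R7, C2, V1} → V_4 = 3.855-0.1412j
Source currents: i(V1)=-1.060-0.03558j

3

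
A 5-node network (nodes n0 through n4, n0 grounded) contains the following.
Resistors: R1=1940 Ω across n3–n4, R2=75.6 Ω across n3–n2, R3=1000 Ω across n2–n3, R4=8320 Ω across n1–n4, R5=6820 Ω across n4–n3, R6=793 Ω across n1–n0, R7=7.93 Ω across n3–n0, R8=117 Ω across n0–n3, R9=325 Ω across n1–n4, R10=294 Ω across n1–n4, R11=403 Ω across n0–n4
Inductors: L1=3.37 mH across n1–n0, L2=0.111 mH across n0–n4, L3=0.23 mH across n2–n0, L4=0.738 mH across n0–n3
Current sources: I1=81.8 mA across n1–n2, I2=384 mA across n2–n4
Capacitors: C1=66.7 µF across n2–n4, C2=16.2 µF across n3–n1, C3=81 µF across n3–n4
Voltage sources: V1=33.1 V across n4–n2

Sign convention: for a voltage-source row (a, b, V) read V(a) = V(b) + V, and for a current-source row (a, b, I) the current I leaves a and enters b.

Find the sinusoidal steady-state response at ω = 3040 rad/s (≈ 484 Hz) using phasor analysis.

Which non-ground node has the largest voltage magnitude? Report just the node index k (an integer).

Apply KCL at each of the 4 non-ground nodes and solve the resulting linear system.
Node n1: branches {L1, I1, R4, R6, C2, R9, R10} → V_1 = 6.917-14.25j
Node n2: branches {R2, I1, C1, R3, I2, L3, V1} → V_2 = -21.18-0.7180j
Node n3: branches {R1, R2, R3, R5, R7, C2, R8, L4, C3} → V_3 = -8.970+12.82j
Node n4: branches {R1, C1, R4, L2, R5, R9, I2, R10, R11, C3, V1} → V_4 = 11.92-0.7180j
Source currents: i(V1)=-0.8985+23.39j

2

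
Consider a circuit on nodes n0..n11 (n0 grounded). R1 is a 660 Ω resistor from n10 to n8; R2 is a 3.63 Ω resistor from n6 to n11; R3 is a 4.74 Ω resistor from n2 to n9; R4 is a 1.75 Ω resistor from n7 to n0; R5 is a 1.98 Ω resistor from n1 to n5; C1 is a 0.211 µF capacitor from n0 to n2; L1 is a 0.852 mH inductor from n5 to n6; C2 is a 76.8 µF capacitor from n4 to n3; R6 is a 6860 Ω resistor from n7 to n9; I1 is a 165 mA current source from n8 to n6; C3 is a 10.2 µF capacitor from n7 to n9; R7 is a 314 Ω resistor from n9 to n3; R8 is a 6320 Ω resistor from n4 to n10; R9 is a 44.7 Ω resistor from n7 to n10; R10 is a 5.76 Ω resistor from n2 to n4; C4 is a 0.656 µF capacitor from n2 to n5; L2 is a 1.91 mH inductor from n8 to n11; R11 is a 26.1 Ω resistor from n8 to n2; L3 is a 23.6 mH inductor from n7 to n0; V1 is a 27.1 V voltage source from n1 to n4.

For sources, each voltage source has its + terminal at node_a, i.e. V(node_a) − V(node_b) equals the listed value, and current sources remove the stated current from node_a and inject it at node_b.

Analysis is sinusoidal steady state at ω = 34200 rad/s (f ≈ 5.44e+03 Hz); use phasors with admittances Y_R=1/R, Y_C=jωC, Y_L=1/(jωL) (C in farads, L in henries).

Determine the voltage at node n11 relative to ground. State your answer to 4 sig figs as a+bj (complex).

MNA unknowns: 11 node voltages V₁..V_11 plus 1 source current (V1)
R1: Y=0.001515+0.000j on G[10,8]
R2: Y=0.2755+0.000j on G[6,11]
R3: Y=0.2110+0.000j on G[2,9]
R4: Y=0.5714+0.000j on G[7,0]
R5: Y=0.5051+0.000j on G[1,5]
C1: Y=0.000+0.007216j on G[0,2]
L1: Y=0.000-0.03432j on G[5,6]
C2: Y=0.000+2.627j on G[4,3]
R6: Y=0.0001458+0.000j on G[7,9]
I1: z[8]−=0.165, z[6]+=0.165
C3: Y=0.000+0.3488j on G[7,9]
R7: Y=0.003185+0.000j on G[9,3]
R8: Y=0.0001582+0.000j on G[4,10]
R9: Y=0.02237+0.000j on G[7,10]
R10: Y=0.1736+0.000j on G[2,4]
C4: Y=0.000+0.02244j on G[2,5]
L2: Y=0.000-0.01531j on G[8,11]
R11: Y=0.03831+0.000j on G[8,2]
L3: Y=0.000-0.001239j on G[7,0]
V1: row V1−V4=27.1, i_V1 at 1,4
solve → V1=27.12-1.697j, V2=0.04100+0.06776j, V3=0.01913-1.697j, V4=0.01708-1.697j, V5=27.11-2.315j, V6=18.51-0.8790j, V7=0.0008569-0.0005159j, V8=-1.201-7.366j, V9=0.03049-0.006755j, V10=-0.07476-0.4758j, V11=18.09+0.1928j
aux → i_V1=-0.004174-0.3120j

18.09+0.1928j V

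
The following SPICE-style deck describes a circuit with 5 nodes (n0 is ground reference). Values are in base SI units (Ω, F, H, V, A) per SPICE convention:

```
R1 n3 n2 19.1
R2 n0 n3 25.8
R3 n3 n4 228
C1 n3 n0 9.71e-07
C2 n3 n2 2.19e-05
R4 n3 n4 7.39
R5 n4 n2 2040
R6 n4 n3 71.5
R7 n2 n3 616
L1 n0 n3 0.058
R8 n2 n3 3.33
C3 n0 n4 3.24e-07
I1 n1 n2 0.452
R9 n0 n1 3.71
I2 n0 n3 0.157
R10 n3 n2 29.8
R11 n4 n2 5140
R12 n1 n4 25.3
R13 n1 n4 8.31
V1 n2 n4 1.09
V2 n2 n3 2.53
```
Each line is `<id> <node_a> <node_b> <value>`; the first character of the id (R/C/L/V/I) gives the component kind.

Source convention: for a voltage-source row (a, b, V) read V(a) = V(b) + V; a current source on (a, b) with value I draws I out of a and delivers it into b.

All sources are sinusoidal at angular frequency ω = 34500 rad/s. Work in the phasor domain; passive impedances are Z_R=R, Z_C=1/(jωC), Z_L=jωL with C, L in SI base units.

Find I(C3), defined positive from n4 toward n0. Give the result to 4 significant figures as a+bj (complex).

0.008042+0.03735j A

Element admittances at ω=34500 rad/s:
  Y(R1) = 0.05236+0.000j S between n3,n2
  Y(R2) = 0.03876+0.000j S between n0,n3
  Y(R3) = 0.004386+0.000j S between n3,n4
  Y(C1) = 0.000+0.03350j S between n3,n0
  Y(C2) = 0.000+0.7556j S between n3,n2
  Y(R4) = 0.1353+0.000j S between n3,n4
  Y(R5) = 0.0004902+0.000j S between n4,n2
  Y(R6) = 0.01399+0.000j S between n4,n3
  Y(R7) = 0.001623+0.000j S between n2,n3
  Y(L1) = 0.000-0.0004998j S between n0,n3
  Y(R8) = 0.3003+0.000j S between n2,n3
  Y(C3) = 0.000+0.01118j S between n0,n4
  I1: injects 0.452 A into n2 (from n1)
  Y(R9) = 0.2695+0.000j S between n0,n1
  I2: injects 0.157 A into n3 (from n0)
  Y(R10) = 0.03356+0.000j S between n3,n2
  Y(R11) = 0.0001946+0.000j S between n4,n2
  Y(R12) = 0.03953+0.000j S between n1,n4
  Y(R13) = 0.1203+0.000j S between n1,n4
  V1: constraint V(n2)−V(n4) = 1.09
  V2: constraint V(n2)−V(n3) = 2.53
Assemble and solve the 6×6 MNA system:
  V(n1)=0.1912-0.2678j  V(n2)=4.431-0.7194j  V(n3)=1.901-0.7194j  V(n4)=3.341-0.7194j
  i(V1)=0.7321-0.03485j  i(V2)=-1.262-1.877j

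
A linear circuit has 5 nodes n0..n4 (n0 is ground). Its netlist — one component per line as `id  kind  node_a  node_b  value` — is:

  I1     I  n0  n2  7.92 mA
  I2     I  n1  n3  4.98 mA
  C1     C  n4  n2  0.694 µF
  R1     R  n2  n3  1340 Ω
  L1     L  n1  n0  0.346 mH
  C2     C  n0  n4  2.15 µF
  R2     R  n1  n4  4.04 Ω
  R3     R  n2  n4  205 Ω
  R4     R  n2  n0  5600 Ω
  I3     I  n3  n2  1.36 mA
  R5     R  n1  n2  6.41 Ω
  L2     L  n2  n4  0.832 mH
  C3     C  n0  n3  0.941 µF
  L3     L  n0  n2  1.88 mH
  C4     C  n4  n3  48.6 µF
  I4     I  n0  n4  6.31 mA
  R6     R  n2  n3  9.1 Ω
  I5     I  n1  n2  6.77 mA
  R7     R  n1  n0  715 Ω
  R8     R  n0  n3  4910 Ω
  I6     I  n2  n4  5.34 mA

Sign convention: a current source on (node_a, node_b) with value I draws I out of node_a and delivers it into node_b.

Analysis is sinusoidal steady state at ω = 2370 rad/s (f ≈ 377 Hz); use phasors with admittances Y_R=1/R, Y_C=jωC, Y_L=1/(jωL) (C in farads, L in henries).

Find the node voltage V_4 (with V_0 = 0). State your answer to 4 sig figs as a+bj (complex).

Apply KCL at each of the 4 non-ground nodes and solve the resulting linear system.
Node n1: branches {I2, L1, R2, R5, I5, R7} → V_1 = -0.006717+0.006844j
Node n2: branches {I1, C1, R1, R3, R4, I3, R5, L2, L3, R6, I5, I6} → V_2 = 0.03819+0.02693j
Node n3: branches {I2, R1, I3, C3, C4, R6, R8} → V_3 = 0.05733+0.01410j
Node n4: branches {C1, C2, R2, R3, L2, C4, I4, I6} → V_4 = 0.04613+0.02731j

0.04613+0.02731j V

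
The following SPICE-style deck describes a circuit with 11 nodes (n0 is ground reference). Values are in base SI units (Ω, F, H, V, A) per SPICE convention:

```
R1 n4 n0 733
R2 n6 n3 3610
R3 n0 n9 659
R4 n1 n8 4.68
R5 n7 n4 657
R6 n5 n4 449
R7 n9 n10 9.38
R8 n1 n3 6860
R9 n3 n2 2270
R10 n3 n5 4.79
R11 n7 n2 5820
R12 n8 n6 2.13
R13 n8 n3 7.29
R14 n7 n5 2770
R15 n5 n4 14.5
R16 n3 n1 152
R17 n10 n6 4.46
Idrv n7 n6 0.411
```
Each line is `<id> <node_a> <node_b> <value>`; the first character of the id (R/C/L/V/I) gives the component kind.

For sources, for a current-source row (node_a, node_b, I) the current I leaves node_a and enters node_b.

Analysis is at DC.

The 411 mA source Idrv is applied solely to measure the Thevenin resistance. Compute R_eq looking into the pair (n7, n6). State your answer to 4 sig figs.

Apply KCL at each of the 10 non-ground nodes and solve the resulting linear system.
Node n1: branches {R4, R8, R16} → V_1 = 3.714
Node n2: branches {R9, R11} → V_2 = -57.86
Node n3: branches {R2, R8, R9, R10, R13, R16} → V_3 = 0.9943
Node n4: branches {R1, R5, R6, R15} → V_4 = -5.074
Node n5: branches {R6, R10, R14, R15} → V_5 = -0.8170
Node n6: branches {R2, R12, R17, Idrv} → V_6 = 4.658
Node n7: branches {R5, R11, R14, Idrv} → V_7 = -208.7
Node n8: branches {R4, R12, R13} → V_8 = 3.799
Node n9: branches {R3, R7} → V_9 = 4.562
Node n10: branches {R7, R17} → V_10 = 4.627

R_eq = 519.2 Ω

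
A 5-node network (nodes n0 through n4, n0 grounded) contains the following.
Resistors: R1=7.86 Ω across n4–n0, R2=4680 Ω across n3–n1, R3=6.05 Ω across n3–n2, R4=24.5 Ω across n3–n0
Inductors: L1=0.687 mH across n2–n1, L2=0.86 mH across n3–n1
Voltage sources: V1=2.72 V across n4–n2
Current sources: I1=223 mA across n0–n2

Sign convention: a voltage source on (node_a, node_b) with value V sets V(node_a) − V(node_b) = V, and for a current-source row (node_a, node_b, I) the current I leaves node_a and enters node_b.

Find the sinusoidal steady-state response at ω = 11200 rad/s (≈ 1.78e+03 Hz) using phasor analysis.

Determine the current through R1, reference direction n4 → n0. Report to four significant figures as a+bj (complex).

0.2486-0.001274j A

MNA unknowns: 4 node voltages V₁..V_4 plus 1 source current (V1)
R1: Y=0.1272+0.000j on G[4,0]
L1: Y=0.000-0.1300j on G[2,1]
R2: Y=0.0002137+0.000j on G[3,1]
L2: Y=0.000-0.1038j on G[3,1]
R3: Y=0.1653+0.000j on G[3,2]
R4: Y=0.04082+0.000j on G[3,0]
V1: row V4−V2=2.72, i_V1 at 4,2
I1: z[0]−=0.223, z[2]+=0.223
solve → V1=-0.7041+0.008365j, V2=-0.7663-0.01001j, V3=-0.6262+0.03121j, V4=1.954-0.01001j
aux → i_V1=-0.2486+0.001274j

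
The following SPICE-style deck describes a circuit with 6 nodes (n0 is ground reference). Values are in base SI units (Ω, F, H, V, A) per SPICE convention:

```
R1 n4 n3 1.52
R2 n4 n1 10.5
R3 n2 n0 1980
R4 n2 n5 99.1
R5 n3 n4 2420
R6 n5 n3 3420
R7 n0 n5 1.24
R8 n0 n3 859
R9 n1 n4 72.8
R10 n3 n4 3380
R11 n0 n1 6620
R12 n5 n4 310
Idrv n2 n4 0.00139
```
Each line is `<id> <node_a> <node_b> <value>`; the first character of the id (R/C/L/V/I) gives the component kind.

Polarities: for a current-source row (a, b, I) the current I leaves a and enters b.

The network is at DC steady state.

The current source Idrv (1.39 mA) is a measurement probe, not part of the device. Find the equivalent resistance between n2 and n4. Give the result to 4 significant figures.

MNA unknowns: 5 node voltages V₁..V_5
R1: Y=0.6579 on G[4,3]
R2: Y=0.09524 on G[4,1]
R3: Y=0.0005051 on G[2,0]
R4: Y=0.01009 on G[2,5]
R5: Y=0.0004132 on G[3,4]
R6: Y=0.0002924 on G[5,3]
R7: Y=0.8065 on G[0,5]
R8: Y=0.001164 on G[0,3]
R9: Y=0.01374 on G[1,4]
R10: Y=0.0002959 on G[3,4]
R11: Y=0.0001511 on G[0,1]
R12: Y=0.003226 on G[5,4]
Idrv: z[2]−=0.00139, z[4]+=0.00139
solve → V1=0.2871, V2=-0.1316, V3=0.2869, V4=0.2875, V5=-0.0003855

R_eq = 301.5 Ω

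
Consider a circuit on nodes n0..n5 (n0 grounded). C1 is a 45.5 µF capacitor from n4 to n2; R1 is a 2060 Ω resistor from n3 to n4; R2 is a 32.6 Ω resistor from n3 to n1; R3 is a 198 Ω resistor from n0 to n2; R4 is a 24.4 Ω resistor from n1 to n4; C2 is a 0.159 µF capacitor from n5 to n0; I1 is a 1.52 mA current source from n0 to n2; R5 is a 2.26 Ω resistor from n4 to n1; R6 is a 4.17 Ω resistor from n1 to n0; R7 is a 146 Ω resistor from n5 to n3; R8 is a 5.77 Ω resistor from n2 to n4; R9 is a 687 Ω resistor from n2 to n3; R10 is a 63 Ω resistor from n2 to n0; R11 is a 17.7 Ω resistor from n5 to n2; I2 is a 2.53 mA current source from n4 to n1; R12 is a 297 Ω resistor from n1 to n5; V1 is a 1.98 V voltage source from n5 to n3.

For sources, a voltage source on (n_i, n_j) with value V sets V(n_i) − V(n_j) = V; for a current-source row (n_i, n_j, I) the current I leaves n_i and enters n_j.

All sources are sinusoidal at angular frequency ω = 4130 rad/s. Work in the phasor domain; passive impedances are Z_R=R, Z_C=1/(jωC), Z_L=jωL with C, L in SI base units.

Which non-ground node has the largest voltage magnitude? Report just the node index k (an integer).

Element admittances at ω=4130 rad/s:
  Y(C1) = 0.000+0.1879j S between n4,n2
  Y(R1) = 0.0004854+0.000j S between n3,n4
  Y(R2) = 0.03067+0.000j S between n3,n1
  Y(R3) = 0.005051+0.000j S between n0,n2
  Y(R4) = 0.04098+0.000j S between n1,n4
  Y(C2) = 0.000+0.0006567j S between n5,n0
  I1: injects 0.00152 A into n2 (from n0)
  Y(R5) = 0.4425+0.000j S between n4,n1
  Y(R6) = 0.2398+0.000j S between n1,n0
  Y(R7) = 0.006849+0.000j S between n5,n3
  Y(R8) = 0.1733+0.000j S between n2,n4
  Y(R9) = 0.001456+0.000j S between n2,n3
  Y(R10) = 0.01587+0.000j S between n2,n0
  Y(R11) = 0.05650+0.000j S between n5,n2
  I2: injects 0.00253 A into n1 (from n4)
  Y(R12) = 0.003367+0.000j S between n1,n5
  V1: constraint V(n5)−V(n3) = 1.98
Assemble and solve the 6×6 MNA system:
  V(n1)=-0.006819+0.004413j  V(n2)=0.1492-0.07535j  V(n3)=-1.191-0.05114j  V(n4)=0.05414+0.01051j  V(n5)=0.7892-0.05114j
  i(V1)=-0.05243-0.001699j

3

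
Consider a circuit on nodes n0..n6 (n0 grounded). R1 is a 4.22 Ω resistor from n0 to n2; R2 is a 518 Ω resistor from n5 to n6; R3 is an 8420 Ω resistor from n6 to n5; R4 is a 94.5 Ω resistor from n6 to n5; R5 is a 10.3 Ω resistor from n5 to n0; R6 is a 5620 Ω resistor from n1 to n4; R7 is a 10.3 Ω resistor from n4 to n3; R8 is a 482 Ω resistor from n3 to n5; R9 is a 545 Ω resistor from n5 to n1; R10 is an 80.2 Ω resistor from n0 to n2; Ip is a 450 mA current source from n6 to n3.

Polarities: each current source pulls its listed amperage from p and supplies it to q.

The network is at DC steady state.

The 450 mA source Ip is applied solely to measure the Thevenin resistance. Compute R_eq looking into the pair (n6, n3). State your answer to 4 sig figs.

Apply KCL at each of the 6 non-ground nodes and solve the resulting linear system.
Node n1: branches {R6, R9} → V_1 = 17.76
Node n2: branches {R1, R10} → V_2 = 0.000
Node n3: branches {R7, R8, Ip} → V_3 = 201.2
Node n4: branches {R6, R7} → V_4 = 200.9
Node n5: branches {R2, R3, R4, R5, R8, R9} → V_5 = 0.000
Node n6: branches {R2, R3, R4, Ip} → V_6 = -35.63

R_eq = 526.3 Ω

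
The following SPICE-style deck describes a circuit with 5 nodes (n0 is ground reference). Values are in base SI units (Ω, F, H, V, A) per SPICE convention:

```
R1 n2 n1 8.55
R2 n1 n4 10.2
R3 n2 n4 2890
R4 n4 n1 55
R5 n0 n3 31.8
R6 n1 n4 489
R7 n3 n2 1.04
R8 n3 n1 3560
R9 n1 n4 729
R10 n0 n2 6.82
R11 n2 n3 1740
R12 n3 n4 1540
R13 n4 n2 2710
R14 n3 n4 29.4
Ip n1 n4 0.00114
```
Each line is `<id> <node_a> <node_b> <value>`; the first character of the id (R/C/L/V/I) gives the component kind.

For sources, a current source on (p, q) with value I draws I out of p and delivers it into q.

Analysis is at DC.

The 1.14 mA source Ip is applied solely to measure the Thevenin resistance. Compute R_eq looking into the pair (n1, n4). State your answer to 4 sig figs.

R_eq = 6.844 Ω

Element admittances at DC:
  Y(R1) = 0.1170 S between n2,n1
  Y(R2) = 0.09804 S between n1,n4
  Y(R3) = 0.0003460 S between n2,n4
  Y(R4) = 0.01818 S between n4,n1
  Y(R5) = 0.03145 S between n0,n3
  Y(R6) = 0.002045 S between n1,n4
  Y(R7) = 0.9615 S between n3,n2
  Y(R8) = 0.0002809 S between n3,n1
  Y(R9) = 0.001372 S between n1,n4
  Y(R10) = 0.1466 S between n0,n2
  Y(R11) = 0.0005747 S between n2,n3
  Y(R12) = 0.0006494 S between n3,n4
  Y(R13) = 0.0003690 S between n4,n2
  Y(R14) = 0.03401 S between n3,n4
  Ip: injects 0.00114 A into n4 (from n1)
Assemble and solve the 4×4 MNA system:
  V(n1)=-0.001798  V(n2)=-3.606e-05  V(n3)=0.0001681  V(n4)=0.006004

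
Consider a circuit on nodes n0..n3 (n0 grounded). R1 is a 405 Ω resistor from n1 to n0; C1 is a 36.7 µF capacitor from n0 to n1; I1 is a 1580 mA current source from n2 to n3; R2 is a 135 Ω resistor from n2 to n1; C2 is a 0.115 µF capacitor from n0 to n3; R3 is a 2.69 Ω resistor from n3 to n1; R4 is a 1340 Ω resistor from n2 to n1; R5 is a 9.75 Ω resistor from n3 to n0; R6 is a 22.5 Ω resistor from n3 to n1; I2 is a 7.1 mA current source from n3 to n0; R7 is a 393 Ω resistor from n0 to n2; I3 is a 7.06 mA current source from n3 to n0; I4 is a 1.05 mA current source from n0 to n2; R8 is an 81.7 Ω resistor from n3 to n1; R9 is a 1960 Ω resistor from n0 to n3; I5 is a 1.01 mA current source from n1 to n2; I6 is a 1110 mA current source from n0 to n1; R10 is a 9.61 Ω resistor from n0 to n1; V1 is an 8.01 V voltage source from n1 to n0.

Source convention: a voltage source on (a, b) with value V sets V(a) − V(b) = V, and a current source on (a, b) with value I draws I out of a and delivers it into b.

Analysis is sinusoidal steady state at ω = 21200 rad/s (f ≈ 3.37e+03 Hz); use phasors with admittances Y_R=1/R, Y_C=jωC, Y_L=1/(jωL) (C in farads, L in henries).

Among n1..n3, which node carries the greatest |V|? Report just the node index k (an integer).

MNA unknowns: 3 node voltages V₁..V_3 plus 1 source current (V1)
R1: Y=0.002469+0.000j on G[1,0]
C1: Y=0.000+0.7780j on G[0,1]
I1: z[2]−=1.58, z[3]+=1.58
R2: Y=0.007407+0.000j on G[2,1]
C2: Y=0.000+0.002438j on G[0,3]
R3: Y=0.3717+0.000j on G[3,1]
R4: Y=0.0007463+0.000j on G[2,1]
R5: Y=0.1026+0.000j on G[3,0]
R6: Y=0.04444+0.000j on G[3,1]
I2: z[3]−=0.0071, z[0]+=0.0071
R7: Y=0.002545+0.000j on G[0,2]
I3: z[3]−=0.00706, z[0]+=0.00706
I4: z[0]−=0.00105, z[2]+=0.00105
R8: Y=0.01224+0.000j on G[3,1]
R9: Y=0.0005102+0.000j on G[0,3]
I5: z[1]−=0.00101, z[2]+=0.00101
I6: z[0]−=1.11, z[1]+=1.11
R10: Y=0.1041+0.000j on G[0,1]
V1: row V1−V0=8.01, i_V1 at 1,0
solve → V1=8.010+0.000j, V2=-141.4+0.000j, V3=9.402-0.04313j
aux → i_V1=-0.3659-6.251j

2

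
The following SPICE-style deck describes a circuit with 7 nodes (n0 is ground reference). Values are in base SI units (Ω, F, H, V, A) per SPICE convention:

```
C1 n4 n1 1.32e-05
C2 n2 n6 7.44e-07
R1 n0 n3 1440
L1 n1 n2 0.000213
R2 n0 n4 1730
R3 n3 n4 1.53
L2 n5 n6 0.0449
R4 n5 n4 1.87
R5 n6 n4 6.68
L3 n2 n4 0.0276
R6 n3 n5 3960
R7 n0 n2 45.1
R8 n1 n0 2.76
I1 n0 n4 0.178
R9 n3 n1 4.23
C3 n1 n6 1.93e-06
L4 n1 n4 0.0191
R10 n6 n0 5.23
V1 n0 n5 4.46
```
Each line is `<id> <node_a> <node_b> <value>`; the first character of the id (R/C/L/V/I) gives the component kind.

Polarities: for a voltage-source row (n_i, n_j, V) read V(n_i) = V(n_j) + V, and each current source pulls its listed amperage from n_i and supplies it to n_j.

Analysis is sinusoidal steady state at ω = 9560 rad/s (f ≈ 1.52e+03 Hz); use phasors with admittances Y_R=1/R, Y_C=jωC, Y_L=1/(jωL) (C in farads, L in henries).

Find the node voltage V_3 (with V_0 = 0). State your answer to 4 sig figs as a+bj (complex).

-2.423+0.06379j V

Element admittances at ω=9560 rad/s:
  Y(C1) = 0.000+0.1262j S between n4,n1
  Y(C2) = 0.000+0.007113j S between n2,n6
  Y(R1) = 0.0006944+0.000j S between n0,n3
  Y(L1) = 0.000-0.4911j S between n1,n2
  Y(R2) = 0.0005780+0.000j S between n0,n4
  Y(R3) = 0.6536+0.000j S between n3,n4
  Y(L2) = 0.000-0.002330j S between n5,n6
  Y(R4) = 0.5348+0.000j S between n5,n4
  Y(R5) = 0.1497+0.000j S between n6,n4
  Y(L3) = 0.000-0.003790j S between n2,n4
  Y(R6) = 0.0002525+0.000j S between n3,n5
  Y(R7) = 0.02217+0.000j S between n0,n2
  Y(R8) = 0.3623+0.000j S between n1,n0
  I1: injects 0.178 A into n4 (from n0)
  Y(R9) = 0.2364+0.000j S between n3,n1
  Y(C3) = 0.000+0.01845j S between n1,n6
  Y(L4) = 0.000-0.005477j S between n1,n4
  Y(R10) = 0.1912+0.000j S between n6,n0
  V1: constraint V(n0)−V(n5) = 4.46
Assemble and solve the 7×7 MNA system:
  V(n1)=-1.044-0.3396j  V(n2)=-1.069-0.2936j  V(n3)=-2.423+0.06379j  V(n4)=-2.923+0.2098j  V(n5)=-4.460+0.000j  V(n6)=-1.250+0.1290j
  i(V1)=-0.8225-0.1047j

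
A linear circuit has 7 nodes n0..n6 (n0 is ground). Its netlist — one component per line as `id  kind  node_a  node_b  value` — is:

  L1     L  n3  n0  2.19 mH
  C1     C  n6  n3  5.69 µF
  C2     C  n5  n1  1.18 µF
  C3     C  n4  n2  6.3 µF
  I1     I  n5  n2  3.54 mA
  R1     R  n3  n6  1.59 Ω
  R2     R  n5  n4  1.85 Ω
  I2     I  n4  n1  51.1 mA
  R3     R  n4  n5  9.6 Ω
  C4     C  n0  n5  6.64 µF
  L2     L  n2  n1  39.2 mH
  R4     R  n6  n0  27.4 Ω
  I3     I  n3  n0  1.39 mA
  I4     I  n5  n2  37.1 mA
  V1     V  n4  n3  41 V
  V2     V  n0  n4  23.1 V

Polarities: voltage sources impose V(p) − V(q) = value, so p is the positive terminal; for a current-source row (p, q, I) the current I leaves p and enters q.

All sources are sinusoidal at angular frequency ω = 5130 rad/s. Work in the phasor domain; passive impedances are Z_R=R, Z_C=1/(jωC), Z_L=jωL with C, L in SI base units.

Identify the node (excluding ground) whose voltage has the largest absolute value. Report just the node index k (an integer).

Apply KCL at each of the 6 non-ground nodes and solve the resulting linear system.
Node n1: branches {C2, I2, L2} → V_1 = 39.47-189.7j
Node n2: branches {C3, I1, L2, I4} → V_2 = -34.48+33.00j
Node n3: branches {L1, C1, R1, I3, V1} → V_3 = -64.10+0.000j
Node n4: branches {C3, R2, I2, R3, V1, V2} → V_4 = -23.10+0.000j
Node n5: branches {C2, I1, R2, R3, C4, I4} → V_5 = -21.28+1.695j
Node n6: branches {C1, R1, R4} → V_6 = -60.59-0.1539j
Source currents: i(V1)=-2.210+5.700j, i(V2)=-2.268+4.975j

1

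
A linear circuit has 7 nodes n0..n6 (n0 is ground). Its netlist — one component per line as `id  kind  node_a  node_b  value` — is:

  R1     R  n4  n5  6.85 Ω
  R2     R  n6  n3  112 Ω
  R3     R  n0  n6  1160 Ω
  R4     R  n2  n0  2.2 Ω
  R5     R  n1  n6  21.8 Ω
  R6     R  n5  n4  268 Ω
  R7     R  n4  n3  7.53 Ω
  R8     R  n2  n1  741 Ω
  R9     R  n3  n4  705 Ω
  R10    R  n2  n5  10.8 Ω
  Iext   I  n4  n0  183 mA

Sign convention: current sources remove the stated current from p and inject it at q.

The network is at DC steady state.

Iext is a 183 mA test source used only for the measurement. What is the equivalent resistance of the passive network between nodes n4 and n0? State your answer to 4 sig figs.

R_eq = 19.11 Ω

Element admittances at DC:
  Y(R1) = 0.1460 S between n4,n5
  Y(R2) = 0.008929 S between n6,n3
  Y(R3) = 0.0008621 S between n0,n6
  Y(R4) = 0.4545 S between n2,n0
  Y(R5) = 0.04587 S between n1,n6
  Y(R6) = 0.003731 S between n5,n4
  Y(R7) = 0.1328 S between n4,n3
  Y(R8) = 0.001350 S between n2,n1
  Y(R9) = 0.001418 S between n3,n4
  Y(R10) = 0.09259 S between n2,n5
  Iext: injects 0.183 A into n0 (from n4)
Assemble and solve the 6×6 MNA system:
  V(n1)=-2.757  V(n2)=-0.3972  V(n3)=-3.456  V(n4)=-3.498  V(n5)=-2.313  V(n6)=-2.826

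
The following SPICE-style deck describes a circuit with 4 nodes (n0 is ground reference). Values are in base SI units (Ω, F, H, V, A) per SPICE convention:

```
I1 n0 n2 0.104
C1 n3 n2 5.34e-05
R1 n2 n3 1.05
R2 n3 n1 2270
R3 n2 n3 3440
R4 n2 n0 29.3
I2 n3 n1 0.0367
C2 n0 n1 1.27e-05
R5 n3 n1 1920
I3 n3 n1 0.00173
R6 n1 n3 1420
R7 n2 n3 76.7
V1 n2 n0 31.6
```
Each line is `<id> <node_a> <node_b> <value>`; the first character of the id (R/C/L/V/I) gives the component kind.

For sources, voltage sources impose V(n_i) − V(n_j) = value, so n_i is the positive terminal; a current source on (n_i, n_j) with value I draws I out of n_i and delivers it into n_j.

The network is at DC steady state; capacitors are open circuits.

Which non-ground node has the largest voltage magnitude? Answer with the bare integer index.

Element admittances at DC:
  I1: injects 0.104 A into n2 (from n0)
  Y(C1) = 0.000 S between n3,n2
  Y(R1) = 0.9524 S between n2,n3
  Y(R2) = 0.0004405 S between n3,n1
  Y(R3) = 0.0002907 S between n2,n3
  Y(R4) = 0.03413 S between n2,n0
  I2: injects 0.0367 A into n1 (from n3)
  Y(C2) = 0.000 S between n0,n1
  Y(R5) = 0.0005208 S between n3,n1
  I3: injects 0.00173 A into n1 (from n3)
  Y(R6) = 0.0007042 S between n1,n3
  Y(R7) = 0.01304 S between n2,n3
  V1: constraint V(n2)−V(n0) = 31.6
Assemble and solve the 4×4 MNA system:
  V(n1)=54.67  V(n2)=31.60  V(n3)=31.60
  i(V1)=-0.9745

1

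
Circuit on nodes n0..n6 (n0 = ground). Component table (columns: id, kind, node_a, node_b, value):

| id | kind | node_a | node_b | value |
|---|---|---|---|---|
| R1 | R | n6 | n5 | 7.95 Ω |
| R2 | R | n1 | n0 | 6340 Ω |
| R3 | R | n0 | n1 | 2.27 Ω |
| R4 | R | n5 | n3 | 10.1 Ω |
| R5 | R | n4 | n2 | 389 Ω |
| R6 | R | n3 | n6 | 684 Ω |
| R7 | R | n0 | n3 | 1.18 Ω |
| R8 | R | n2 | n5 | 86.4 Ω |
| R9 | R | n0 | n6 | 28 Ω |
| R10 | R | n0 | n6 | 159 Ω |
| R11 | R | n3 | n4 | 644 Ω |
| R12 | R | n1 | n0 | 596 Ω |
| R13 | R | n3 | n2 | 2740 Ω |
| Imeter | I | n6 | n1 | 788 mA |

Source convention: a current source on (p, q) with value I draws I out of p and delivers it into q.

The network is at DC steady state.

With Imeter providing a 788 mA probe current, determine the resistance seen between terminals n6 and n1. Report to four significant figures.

R_eq = 12.72 Ω

Apply KCL at each of the 6 non-ground nodes and solve the resulting linear system.
Node n1: branches {R2, R3, R12, Imeter} → V_1 = 1.781
Node n2: branches {R5, R8, R13} → V_2 = -4.374
Node n3: branches {R4, R6, R7, R11, R13} → V_3 = -0.5214
Node n4: branches {R5, R11} → V_4 = -2.923
Node n5: branches {R1, R4, R8} → V_5 = -4.818
Node n6: branches {R1, R6, R9, R10, Imeter} → V_6 = -8.241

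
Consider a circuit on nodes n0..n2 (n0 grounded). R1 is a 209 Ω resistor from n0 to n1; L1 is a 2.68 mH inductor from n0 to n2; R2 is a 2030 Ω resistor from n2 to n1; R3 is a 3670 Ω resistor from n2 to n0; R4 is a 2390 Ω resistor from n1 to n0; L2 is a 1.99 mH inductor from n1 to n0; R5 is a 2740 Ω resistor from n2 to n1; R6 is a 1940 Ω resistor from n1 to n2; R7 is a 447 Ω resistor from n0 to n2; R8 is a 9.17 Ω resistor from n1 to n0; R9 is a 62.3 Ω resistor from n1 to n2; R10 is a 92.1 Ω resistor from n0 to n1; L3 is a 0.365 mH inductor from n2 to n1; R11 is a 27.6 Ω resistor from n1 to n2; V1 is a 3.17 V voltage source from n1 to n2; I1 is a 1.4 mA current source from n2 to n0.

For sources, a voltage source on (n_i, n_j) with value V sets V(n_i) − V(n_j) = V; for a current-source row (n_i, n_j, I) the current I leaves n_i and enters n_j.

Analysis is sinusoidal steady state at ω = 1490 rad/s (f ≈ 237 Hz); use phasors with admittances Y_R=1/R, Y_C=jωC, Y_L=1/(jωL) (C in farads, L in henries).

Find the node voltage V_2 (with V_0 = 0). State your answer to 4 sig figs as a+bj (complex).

-1.878-0.2695j V

Apply KCL at each of the 2 non-ground nodes and solve the resulting linear system.
Node n1: branches {R1, R2, R4, L2, R5, R6, R8, R9, R10, L3, R11, V1} → V_1 = 1.292-0.2695j
Node n2: branches {L1, R2, R3, R5, R6, R7, R9, L3, R11, V1, I1} → V_2 = -1.878-0.2695j
Source currents: i(V1)=-0.2409+6.298j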